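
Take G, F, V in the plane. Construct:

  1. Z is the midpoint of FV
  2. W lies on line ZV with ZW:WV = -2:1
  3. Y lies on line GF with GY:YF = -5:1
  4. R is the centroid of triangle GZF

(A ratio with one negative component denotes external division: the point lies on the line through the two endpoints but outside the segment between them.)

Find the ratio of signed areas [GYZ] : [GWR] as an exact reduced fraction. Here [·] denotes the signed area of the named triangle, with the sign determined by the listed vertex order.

[GYZ]:[GWR] = -3/4

Assign G = (0, 0), F = (1, 0), V = (0, 1) — the answer is frame-independent, so this choice is without loss of generality.
1. Z is the midpoint of FV ⇒ Z = (1/2, 1/2)
2. W lies on line ZV with ZW:WV = -2:1 ⇒ W = (-1/2, 3/2)
3. Y lies on line GF with GY:YF = -5:1 ⇒ Y = (5/4, 0)
4. R is the centroid of triangle GZF ⇒ R = (1/2, 1/6)
2·[GYZ] = 5/8, 2·[GWR] = -5/6
[GYZ]:[GWR] = 5/8:-5/6 = -3/4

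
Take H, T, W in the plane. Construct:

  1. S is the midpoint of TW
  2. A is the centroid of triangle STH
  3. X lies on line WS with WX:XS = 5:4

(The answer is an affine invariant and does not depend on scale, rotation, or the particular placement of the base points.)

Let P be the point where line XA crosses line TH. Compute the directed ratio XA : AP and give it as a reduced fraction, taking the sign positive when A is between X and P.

XA:AP = 10/3

Work in coordinates with H = (0, 0), T = (1, 0), W = (0, 1).
1. S is the midpoint of TW ⇒ S = (1/2, 1/2)
2. A is the centroid of triangle STH ⇒ A = (1/2, 1/6)
3. X lies on line WS with WX:XS = 5:4 ⇒ X = (5/18, 13/18)
line XA meets TH at P = (17/30, 0)
A = X + t·(P−X) with t = 10/13, so XA:AP = 10/13:3/13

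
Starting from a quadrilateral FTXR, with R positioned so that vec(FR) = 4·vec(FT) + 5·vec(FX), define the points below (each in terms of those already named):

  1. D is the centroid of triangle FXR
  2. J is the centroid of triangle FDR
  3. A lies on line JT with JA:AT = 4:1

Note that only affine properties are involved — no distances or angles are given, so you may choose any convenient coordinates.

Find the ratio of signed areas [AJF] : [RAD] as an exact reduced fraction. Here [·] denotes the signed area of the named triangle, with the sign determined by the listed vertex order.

Set F = (0, 0), T = (1, 0), X = (0, 1), R = (4, 5); any affine frame gives the same invariant.
1. D is the centroid of triangle FXR ⇒ D = (4/3, 2)
2. J is the centroid of triangle FDR ⇒ J = (16/9, 7/3)
3. A lies on line JT with JA:AT = 4:1 ⇒ A = (52/45, 7/15)
2·[AJF] = 28/15, 2·[RAD] = -32/9
[AJF]:[RAD] = 28/15:-32/9 = -21/40

[AJF]:[RAD] = -21/40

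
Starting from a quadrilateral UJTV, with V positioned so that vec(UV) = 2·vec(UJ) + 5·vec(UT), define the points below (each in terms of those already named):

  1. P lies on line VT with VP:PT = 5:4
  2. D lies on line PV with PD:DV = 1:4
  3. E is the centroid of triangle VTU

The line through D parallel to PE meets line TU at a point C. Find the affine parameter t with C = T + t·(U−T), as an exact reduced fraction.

Work in coordinates with U = (0, 0), J = (1, 0), T = (0, 1), V = (2, 5).
1. P lies on line VT with VP:PT = 5:4 ⇒ P = (8/9, 25/9)
2. D lies on line PV with PD:DV = 1:4 ⇒ D = (10/9, 29/9)
3. E is the centroid of triangle VTU ⇒ E = (2/3, 2)
through D parallel to PE: direction (-2/9, -7/9); meets TU at C = (0, -2/3)
C = T + t·(U−T) with t = 5/3

t = 5/3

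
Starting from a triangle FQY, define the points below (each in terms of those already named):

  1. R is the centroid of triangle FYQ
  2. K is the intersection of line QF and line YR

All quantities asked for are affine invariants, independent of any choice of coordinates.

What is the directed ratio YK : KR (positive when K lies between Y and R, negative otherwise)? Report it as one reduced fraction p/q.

YK:KR = -3

Work in coordinates with F = (0, 0), Q = (1, 0), Y = (0, 1).
1. R is the centroid of triangle FYQ ⇒ R = (1/3, 1/3)
2. K is the intersection of line QF and line YR ⇒ K = (1/2, 0)
K = Y + t·(R−Y) with t = 3/2, so YK:KR = t:(1−t) = 3/2:-1/2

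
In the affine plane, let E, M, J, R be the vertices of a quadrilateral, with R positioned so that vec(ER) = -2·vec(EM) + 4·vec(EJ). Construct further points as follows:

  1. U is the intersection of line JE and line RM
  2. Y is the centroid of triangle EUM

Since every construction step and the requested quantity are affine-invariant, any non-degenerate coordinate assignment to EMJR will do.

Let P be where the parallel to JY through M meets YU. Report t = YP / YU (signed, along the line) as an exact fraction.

Work in coordinates with E = (0, 0), M = (1, 0), J = (0, 1), R = (-2, 4).
1. U is the intersection of line JE and line RM ⇒ U = (0, 4/3)
2. Y is the centroid of triangle EUM ⇒ Y = (1/3, 4/9)
through M parallel to JY: direction (1/3, -5/9); meets YU at P = (-1/3, 20/9)
P = Y + t·(U−Y) with t = 2

t = 2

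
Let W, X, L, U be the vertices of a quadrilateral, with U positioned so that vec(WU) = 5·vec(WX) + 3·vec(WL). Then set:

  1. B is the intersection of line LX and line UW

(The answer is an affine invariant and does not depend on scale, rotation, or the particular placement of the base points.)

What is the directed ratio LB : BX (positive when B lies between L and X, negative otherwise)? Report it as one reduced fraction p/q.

Set W = (0, 0), X = (1, 0), L = (0, 1), U = (5, 3); any affine frame gives the same invariant.
1. B is the intersection of line LX and line UW ⇒ B = (5/8, 3/8)
B = L + t·(X−L) with t = 5/8, so LB:BX = t:(1−t) = 5/8:3/8

LB:BX = 5/3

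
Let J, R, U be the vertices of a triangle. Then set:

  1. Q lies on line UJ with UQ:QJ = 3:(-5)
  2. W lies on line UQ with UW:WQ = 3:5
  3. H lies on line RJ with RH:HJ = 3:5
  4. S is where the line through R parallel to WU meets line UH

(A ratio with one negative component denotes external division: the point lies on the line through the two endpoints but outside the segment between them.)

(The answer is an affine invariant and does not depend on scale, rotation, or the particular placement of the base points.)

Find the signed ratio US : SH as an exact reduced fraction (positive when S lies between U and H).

US:SH = -8/3

Assign J = (0, 0), R = (1, 0), U = (0, 1) — the answer is frame-independent, so this choice is without loss of generality.
1. Q lies on line UJ with UQ:QJ = 3:(-5) ⇒ Q = (0, 5/2)
2. W lies on line UQ with UW:WQ = 3:5 ⇒ W = (0, 25/16)
3. H lies on line RJ with RH:HJ = 3:5 ⇒ H = (5/8, 0)
4. S is where the line through R parallel to WU meets line UH ⇒ S = (1, -3/5)
S = U + t·(H−U) with t = 8/5, so US:SH = t:(1−t) = 8/5:-3/5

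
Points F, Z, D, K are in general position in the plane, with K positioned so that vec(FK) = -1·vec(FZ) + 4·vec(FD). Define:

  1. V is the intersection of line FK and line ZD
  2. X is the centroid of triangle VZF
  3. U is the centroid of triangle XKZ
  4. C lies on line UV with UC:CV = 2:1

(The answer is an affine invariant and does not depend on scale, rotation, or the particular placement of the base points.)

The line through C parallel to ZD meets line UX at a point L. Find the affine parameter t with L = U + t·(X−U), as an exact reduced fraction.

Work in coordinates with F = (0, 0), Z = (1, 0), D = (0, 1), K = (-1, 4).
1. V is the intersection of line FK and line ZD ⇒ V = (-1/3, 4/3)
2. X is the centroid of triangle VZF ⇒ X = (2/9, 4/9)
3. U is the centroid of triangle XKZ ⇒ U = (2/27, 40/27)
4. C lies on line UV with UC:CV = 2:1 ⇒ C = (-16/81, 112/81)
through C parallel to ZD: direction (-1, 1); meets UX at L = (11/81, 85/81)
L = U + t·(X−U) with t = 5/12

t = 5/12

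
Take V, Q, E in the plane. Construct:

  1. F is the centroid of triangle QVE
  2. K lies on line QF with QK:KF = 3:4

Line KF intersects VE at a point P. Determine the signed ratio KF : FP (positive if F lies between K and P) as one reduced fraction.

Assign V = (0, 0), Q = (1, 0), E = (0, 1) — the answer is frame-independent, so this choice is without loss of generality.
1. F is the centroid of triangle QVE ⇒ F = (1/3, 1/3)
2. K lies on line QF with QK:KF = 3:4 ⇒ K = (5/7, 1/7)
line KF meets VE at P = (0, 1/2)
F = K + t·(P−K) with t = 8/15, so KF:FP = 8/15:7/15

KF:FP = 8/7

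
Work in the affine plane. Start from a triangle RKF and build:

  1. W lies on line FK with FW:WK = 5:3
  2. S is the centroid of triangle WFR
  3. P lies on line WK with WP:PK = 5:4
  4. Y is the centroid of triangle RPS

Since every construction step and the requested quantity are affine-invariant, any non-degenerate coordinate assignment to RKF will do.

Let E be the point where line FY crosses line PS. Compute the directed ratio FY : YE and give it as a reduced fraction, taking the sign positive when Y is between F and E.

Set R = (0, 0), K = (1, 0), F = (0, 1); any affine frame gives the same invariant.
1. W lies on line FK with FW:WK = 5:3 ⇒ W = (5/8, 3/8)
2. S is the centroid of triangle WFR ⇒ S = (5/24, 11/24)
3. P lies on line WK with WP:PK = 5:4 ⇒ P = (5/6, 1/6)
4. Y is the centroid of triangle RPS ⇒ Y = (25/72, 5/24)
line FY meets PS at E = (25/102, 15/34)
Y = F + t·(E−F) with t = 17/12, so FY:YE = 17/12:-5/12

FY:YE = -17/5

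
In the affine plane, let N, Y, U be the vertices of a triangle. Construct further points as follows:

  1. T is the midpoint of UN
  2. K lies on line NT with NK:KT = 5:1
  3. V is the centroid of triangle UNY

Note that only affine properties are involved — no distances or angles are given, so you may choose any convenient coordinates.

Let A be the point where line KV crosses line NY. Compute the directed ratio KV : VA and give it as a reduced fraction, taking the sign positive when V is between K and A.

KV:VA = 1/4

Work in coordinates with N = (0, 0), Y = (1, 0), U = (0, 1).
1. T is the midpoint of UN ⇒ T = (0, 1/2)
2. K lies on line NT with NK:KT = 5:1 ⇒ K = (0, 5/12)
3. V is the centroid of triangle UNY ⇒ V = (1/3, 1/3)
line KV meets NY at A = (5/3, 0)
V = K + t·(A−K) with t = 1/5, so KV:VA = 1/5:4/5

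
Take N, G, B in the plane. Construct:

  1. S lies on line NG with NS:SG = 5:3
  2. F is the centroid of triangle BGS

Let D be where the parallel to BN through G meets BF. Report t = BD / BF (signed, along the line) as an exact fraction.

t = 24/13

Work in coordinates with N = (0, 0), G = (1, 0), B = (0, 1).
1. S lies on line NG with NS:SG = 5:3 ⇒ S = (5/8, 0)
2. F is the centroid of triangle BGS ⇒ F = (13/24, 1/3)
through G parallel to BN: direction (0, -1); meets BF at D = (1, -3/13)
D = B + t·(F−B) with t = 24/13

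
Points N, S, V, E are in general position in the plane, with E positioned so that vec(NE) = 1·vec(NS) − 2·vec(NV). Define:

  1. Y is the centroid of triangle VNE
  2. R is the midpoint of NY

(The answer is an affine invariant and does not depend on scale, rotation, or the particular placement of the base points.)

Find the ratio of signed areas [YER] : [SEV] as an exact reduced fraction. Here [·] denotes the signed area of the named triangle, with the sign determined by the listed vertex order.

[YER]:[SEV] = 1/12

Work in coordinates with N = (0, 0), S = (1, 0), V = (0, 1), E = (1, -2).
1. Y is the centroid of triangle VNE ⇒ Y = (1/3, -1/3)
2. R is the midpoint of NY ⇒ R = (1/6, -1/6)
2·[YER] = -1/6, 2·[SEV] = -2
[YER]:[SEV] = -1/6:-2 = 1/12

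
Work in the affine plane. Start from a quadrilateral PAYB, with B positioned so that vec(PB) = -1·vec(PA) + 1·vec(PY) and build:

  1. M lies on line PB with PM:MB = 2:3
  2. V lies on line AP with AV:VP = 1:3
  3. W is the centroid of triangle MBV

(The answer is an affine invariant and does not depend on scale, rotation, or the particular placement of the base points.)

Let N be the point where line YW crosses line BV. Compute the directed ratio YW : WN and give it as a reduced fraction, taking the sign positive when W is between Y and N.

YW:WN = -23/3

Work in coordinates with P = (0, 0), A = (1, 0), Y = (0, 1), B = (-1, 1).
1. M lies on line PB with PM:MB = 2:3 ⇒ M = (-2/5, 2/5)
2. V lies on line AP with AV:VP = 1:3 ⇒ V = (3/4, 0)
3. W is the centroid of triangle MBV ⇒ W = (-13/60, 7/15)
line YW meets BV at N = (-13/69, 37/69)
W = Y + t·(N−Y) with t = 23/20, so YW:WN = 23/20:-3/20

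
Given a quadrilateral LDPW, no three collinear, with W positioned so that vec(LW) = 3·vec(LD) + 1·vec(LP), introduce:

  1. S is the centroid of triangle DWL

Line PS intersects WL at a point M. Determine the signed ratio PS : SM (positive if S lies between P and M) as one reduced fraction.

PS:SM = -10

Set L = (0, 0), D = (1, 0), P = (0, 1), W = (3, 1); any affine frame gives the same invariant.
1. S is the centroid of triangle DWL ⇒ S = (4/3, 1/3)
line PS meets WL at M = (6/5, 2/5)
S = P + t·(M−P) with t = 10/9, so PS:SM = 10/9:-1/9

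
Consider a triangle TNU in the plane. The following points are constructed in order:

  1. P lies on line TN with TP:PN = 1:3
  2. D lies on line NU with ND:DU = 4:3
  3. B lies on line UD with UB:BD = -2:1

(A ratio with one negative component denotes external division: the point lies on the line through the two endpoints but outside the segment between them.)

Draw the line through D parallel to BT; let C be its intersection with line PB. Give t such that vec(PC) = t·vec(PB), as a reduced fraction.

t = 13

Assign T = (0, 0), N = (1, 0), U = (0, 1) — the answer is frame-independent, so this choice is without loss of generality.
1. P lies on line TN with TP:PN = 1:3 ⇒ P = (1/4, 0)
2. D lies on line NU with ND:DU = 4:3 ⇒ D = (3/7, 4/7)
3. B lies on line UD with UB:BD = -2:1 ⇒ B = (6/7, 1/7)
through D parallel to BT: direction (-6/7, -1/7); meets PB at C = (57/7, 13/7)
C = P + t·(B−P) with t = 13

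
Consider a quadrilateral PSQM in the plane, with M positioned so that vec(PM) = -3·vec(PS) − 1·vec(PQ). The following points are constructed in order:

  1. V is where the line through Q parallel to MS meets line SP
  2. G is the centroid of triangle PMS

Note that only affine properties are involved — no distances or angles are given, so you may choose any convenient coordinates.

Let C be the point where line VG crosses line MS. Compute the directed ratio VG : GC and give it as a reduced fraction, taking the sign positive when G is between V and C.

Choose coordinates P = (0, 0), S = (1, 0), Q = (0, 1), M = (-3, -1).
1. V is where the line through Q parallel to MS meets line SP ⇒ V = (-4, 0)
2. G is the centroid of triangle PMS ⇒ G = (-2/3, -1/3)
line VG meets MS at C = (-3/7, -5/14)
G = V + t·(C−V) with t = 14/15, so VG:GC = 14/15:1/15

VG:GC = 14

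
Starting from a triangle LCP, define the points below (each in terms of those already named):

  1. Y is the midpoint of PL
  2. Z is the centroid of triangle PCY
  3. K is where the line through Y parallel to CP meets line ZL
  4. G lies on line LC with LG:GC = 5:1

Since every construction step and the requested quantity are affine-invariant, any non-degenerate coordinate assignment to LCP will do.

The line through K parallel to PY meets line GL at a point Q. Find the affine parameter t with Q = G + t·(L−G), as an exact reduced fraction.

Work in coordinates with L = (0, 0), C = (1, 0), P = (0, 1).
1. Y is the midpoint of PL ⇒ Y = (0, 1/2)
2. Z is the centroid of triangle PCY ⇒ Z = (1/3, 1/2)
3. K is where the line through Y parallel to CP meets line ZL ⇒ K = (1/5, 3/10)
4. G lies on line LC with LG:GC = 5:1 ⇒ G = (5/6, 0)
through K parallel to PY: direction (0, -1/2); meets GL at Q = (1/5, 0)
Q = G + t·(L−G) with t = 19/25

t = 19/25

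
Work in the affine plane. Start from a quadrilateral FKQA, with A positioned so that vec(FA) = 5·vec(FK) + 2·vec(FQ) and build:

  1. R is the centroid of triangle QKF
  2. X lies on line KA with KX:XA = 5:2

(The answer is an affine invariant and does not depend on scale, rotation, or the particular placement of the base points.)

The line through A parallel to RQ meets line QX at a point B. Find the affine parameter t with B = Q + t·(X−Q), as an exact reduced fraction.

Choose coordinates F = (0, 0), K = (1, 0), Q = (0, 1), A = (5, 2).
1. R is the centroid of triangle QKF ⇒ R = (1/3, 1/3)
2. X lies on line KA with KX:XA = 5:2 ⇒ X = (27/7, 10/7)
through A parallel to RQ: direction (-1/3, 2/3); meets QX at B = (99/19, 30/19)
B = Q + t·(X−Q) with t = 77/57

t = 77/57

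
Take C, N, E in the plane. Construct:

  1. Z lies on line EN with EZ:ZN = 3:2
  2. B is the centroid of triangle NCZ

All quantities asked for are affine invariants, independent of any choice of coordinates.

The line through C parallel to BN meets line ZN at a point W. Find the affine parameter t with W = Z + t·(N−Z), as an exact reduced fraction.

Set C = (0, 0), N = (1, 0), E = (0, 1); any affine frame gives the same invariant.
1. Z lies on line EN with EZ:ZN = 3:2 ⇒ Z = (3/5, 2/5)
2. B is the centroid of triangle NCZ ⇒ B = (8/15, 2/15)
through C parallel to BN: direction (7/15, -2/15); meets ZN at W = (7/5, -2/5)
W = Z + t·(N−Z) with t = 2

t = 2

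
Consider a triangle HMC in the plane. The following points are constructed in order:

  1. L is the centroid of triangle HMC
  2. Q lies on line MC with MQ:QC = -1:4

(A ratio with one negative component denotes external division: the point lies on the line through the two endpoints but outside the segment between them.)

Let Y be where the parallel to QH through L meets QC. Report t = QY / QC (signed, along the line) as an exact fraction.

Set H = (0, 0), M = (1, 0), C = (0, 1); any affine frame gives the same invariant.
1. L is the centroid of triangle HMC ⇒ L = (1/3, 1/3)
2. Q lies on line MC with MQ:QC = -1:4 ⇒ Q = (4/3, -1/3)
through L parallel to QH: direction (-4/3, 1/3); meets QC at Y = (7/9, 2/9)
Y = Q + t·(C−Q) with t = 5/12

t = 5/12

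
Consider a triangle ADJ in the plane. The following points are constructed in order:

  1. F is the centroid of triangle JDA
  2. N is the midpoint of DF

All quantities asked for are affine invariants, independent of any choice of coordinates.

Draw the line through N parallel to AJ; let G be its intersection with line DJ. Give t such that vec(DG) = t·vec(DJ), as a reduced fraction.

Assign A = (0, 0), D = (1, 0), J = (0, 1) — the answer is frame-independent, so this choice is without loss of generality.
1. F is the centroid of triangle JDA ⇒ F = (1/3, 1/3)
2. N is the midpoint of DF ⇒ N = (2/3, 1/6)
through N parallel to AJ: direction (0, 1); meets DJ at G = (2/3, 1/3)
G = D + t·(J−D) with t = 1/3

t = 1/3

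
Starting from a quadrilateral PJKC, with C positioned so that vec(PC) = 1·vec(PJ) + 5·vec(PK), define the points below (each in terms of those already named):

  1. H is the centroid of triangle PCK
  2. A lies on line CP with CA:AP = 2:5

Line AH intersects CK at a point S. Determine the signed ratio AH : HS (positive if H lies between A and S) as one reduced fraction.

Assign P = (0, 0), J = (1, 0), K = (0, 1), C = (1, 5) — the answer is frame-independent, so this choice is without loss of generality.
1. H is the centroid of triangle PCK ⇒ H = (1/3, 2)
2. A lies on line CP with CA:AP = 2:5 ⇒ A = (5/7, 25/7)
line AH meets CK at S = (3, 13)
H = A + t·(S−A) with t = -1/6, so AH:HS = -1/6:7/6

AH:HS = -1/7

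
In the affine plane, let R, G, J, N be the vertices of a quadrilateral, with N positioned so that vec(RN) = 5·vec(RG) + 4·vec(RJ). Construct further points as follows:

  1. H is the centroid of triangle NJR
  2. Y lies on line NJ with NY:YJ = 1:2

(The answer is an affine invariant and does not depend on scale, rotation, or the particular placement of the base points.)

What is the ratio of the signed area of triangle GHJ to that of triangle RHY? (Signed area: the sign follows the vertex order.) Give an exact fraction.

Choose coordinates R = (0, 0), G = (1, 0), J = (0, 1), N = (5, 4).
1. H is the centroid of triangle NJR ⇒ H = (5/3, 5/3)
2. Y lies on line NJ with NY:YJ = 1:2 ⇒ Y = (10/3, 3)
2·[GHJ] = 7/3, 2·[RHY] = -5/9
[GHJ]:[RHY] = 7/3:-5/9 = -21/5

[GHJ]:[RHY] = -21/5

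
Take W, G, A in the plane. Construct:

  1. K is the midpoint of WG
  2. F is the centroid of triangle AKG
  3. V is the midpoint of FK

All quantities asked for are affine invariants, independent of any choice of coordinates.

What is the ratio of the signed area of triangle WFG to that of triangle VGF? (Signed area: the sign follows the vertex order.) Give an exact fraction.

Assign W = (0, 0), G = (1, 0), A = (0, 1) — the answer is frame-independent, so this choice is without loss of generality.
1. K is the midpoint of WG ⇒ K = (1/2, 0)
2. F is the centroid of triangle AKG ⇒ F = (1/2, 1/3)
3. V is the midpoint of FK ⇒ V = (1/2, 1/6)
2·[WFG] = -1/3, 2·[VGF] = 1/12
[WFG]:[VGF] = -1/3:1/12 = -4

[WFG]:[VGF] = -4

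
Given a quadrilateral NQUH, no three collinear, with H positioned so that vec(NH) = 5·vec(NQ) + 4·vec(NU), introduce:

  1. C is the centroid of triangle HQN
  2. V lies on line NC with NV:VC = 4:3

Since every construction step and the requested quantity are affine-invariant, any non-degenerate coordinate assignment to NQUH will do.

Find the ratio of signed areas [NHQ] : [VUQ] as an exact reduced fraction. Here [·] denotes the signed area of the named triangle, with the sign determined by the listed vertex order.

[NHQ]:[VUQ] = -84/19

Choose coordinates N = (0, 0), Q = (1, 0), U = (0, 1), H = (5, 4).
1. C is the centroid of triangle HQN ⇒ C = (2, 4/3)
2. V lies on line NC with NV:VC = 4:3 ⇒ V = (8/7, 16/21)
2·[NHQ] = -4, 2·[VUQ] = 19/21
[NHQ]:[VUQ] = -4:19/21 = -84/19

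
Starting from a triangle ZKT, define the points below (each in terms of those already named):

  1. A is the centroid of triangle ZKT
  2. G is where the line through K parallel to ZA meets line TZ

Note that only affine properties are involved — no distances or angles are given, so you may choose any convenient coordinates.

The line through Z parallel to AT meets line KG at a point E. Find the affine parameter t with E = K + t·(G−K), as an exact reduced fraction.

Set Z = (0, 0), K = (1, 0), T = (0, 1); any affine frame gives the same invariant.
1. A is the centroid of triangle ZKT ⇒ A = (1/3, 1/3)
2. G is where the line through K parallel to ZA meets line TZ ⇒ G = (0, -1)
through Z parallel to AT: direction (-1/3, 2/3); meets KG at E = (1/3, -2/3)
E = K + t·(G−K) with t = 2/3

t = 2/3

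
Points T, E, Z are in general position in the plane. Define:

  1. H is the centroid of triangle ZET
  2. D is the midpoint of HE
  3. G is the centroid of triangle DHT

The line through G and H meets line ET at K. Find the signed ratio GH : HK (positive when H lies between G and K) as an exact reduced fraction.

Choose coordinates T = (0, 0), E = (1, 0), Z = (0, 1).
1. H is the centroid of triangle ZET ⇒ H = (1/3, 1/3)
2. D is the midpoint of HE ⇒ D = (2/3, 1/6)
3. G is the centroid of triangle DHT ⇒ G = (1/3, 1/6)
line GH meets ET at K = (1/3, 0)
H = G + t·(K−G) with t = -1, so GH:HK = -1:2

GH:HK = -1/2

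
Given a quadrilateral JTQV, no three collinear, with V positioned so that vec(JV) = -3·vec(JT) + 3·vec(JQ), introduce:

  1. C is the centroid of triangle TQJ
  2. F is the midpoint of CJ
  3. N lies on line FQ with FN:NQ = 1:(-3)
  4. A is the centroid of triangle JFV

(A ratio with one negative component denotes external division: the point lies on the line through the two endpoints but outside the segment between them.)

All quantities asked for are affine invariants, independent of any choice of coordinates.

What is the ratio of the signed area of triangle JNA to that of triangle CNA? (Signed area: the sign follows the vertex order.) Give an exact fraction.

[JNA]:[CNA] = -1/29

Work in coordinates with J = (0, 0), T = (1, 0), Q = (0, 1), V = (-3, 3).
1. C is the centroid of triangle TQJ ⇒ C = (1/3, 1/3)
2. F is the midpoint of CJ ⇒ F = (1/6, 1/6)
3. N lies on line FQ with FN:NQ = 1:(-3) ⇒ N = (1/4, -1/4)
4. A is the centroid of triangle JFV ⇒ A = (-17/18, 19/18)
2·[JNA] = 1/36, 2·[CNA] = -29/36
[JNA]:[CNA] = 1/36:-29/36 = -1/29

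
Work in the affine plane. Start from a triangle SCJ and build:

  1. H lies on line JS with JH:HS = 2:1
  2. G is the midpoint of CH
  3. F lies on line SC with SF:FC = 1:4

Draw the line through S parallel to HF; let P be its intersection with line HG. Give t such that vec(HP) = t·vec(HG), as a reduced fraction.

t = -1/2

Choose coordinates S = (0, 0), C = (1, 0), J = (0, 1).
1. H lies on line JS with JH:HS = 2:1 ⇒ H = (0, 1/3)
2. G is the midpoint of CH ⇒ G = (1/2, 1/6)
3. F lies on line SC with SF:FC = 1:4 ⇒ F = (1/5, 0)
through S parallel to HF: direction (1/5, -1/3); meets HG at P = (-1/4, 5/12)
P = H + t·(G−H) with t = -1/2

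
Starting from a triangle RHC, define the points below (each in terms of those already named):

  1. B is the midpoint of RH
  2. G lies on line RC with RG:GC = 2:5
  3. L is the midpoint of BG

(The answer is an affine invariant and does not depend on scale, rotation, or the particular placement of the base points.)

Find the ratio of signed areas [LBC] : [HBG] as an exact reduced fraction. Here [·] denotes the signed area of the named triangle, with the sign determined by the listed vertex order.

Work in coordinates with R = (0, 0), H = (1, 0), C = (0, 1).
1. B is the midpoint of RH ⇒ B = (1/2, 0)
2. G lies on line RC with RG:GC = 2:5 ⇒ G = (0, 2/7)
3. L is the midpoint of BG ⇒ L = (1/4, 1/7)
2·[LBC] = 5/28, 2·[HBG] = -1/7
[LBC]:[HBG] = 5/28:-1/7 = -5/4

[LBC]:[HBG] = -5/4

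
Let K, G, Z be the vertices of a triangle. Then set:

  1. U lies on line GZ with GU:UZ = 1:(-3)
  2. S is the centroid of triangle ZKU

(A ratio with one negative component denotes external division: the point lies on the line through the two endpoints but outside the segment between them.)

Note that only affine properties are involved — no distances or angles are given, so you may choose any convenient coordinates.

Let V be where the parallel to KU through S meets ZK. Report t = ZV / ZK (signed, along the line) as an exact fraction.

t = 2/3

Work in coordinates with K = (0, 0), G = (1, 0), Z = (0, 1).
1. U lies on line GZ with GU:UZ = 1:(-3) ⇒ U = (3/2, -1/2)
2. S is the centroid of triangle ZKU ⇒ S = (1/2, 1/6)
through S parallel to KU: direction (3/2, -1/2); meets ZK at V = (0, 1/3)
V = Z + t·(K−Z) with t = 2/3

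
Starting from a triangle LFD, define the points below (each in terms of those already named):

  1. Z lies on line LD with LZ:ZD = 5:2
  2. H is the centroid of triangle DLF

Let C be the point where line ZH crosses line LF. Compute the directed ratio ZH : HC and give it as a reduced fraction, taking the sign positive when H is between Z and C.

ZH:HC = 8/7

Set L = (0, 0), F = (1, 0), D = (0, 1); any affine frame gives the same invariant.
1. Z lies on line LD with LZ:ZD = 5:2 ⇒ Z = (0, 5/7)
2. H is the centroid of triangle DLF ⇒ H = (1/3, 1/3)
line ZH meets LF at C = (5/8, 0)
H = Z + t·(C−Z) with t = 8/15, so ZH:HC = 8/15:7/15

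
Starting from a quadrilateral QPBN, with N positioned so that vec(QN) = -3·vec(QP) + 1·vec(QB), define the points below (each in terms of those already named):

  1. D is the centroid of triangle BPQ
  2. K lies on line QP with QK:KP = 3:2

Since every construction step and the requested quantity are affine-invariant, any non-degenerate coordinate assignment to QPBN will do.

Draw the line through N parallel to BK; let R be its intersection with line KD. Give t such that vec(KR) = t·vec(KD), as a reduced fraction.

Set Q = (0, 0), P = (1, 0), B = (0, 1), N = (-3, 1); any affine frame gives the same invariant.
1. D is the centroid of triangle BPQ ⇒ D = (1/3, 1/3)
2. K lies on line QP with QK:KP = 3:2 ⇒ K = (3/5, 0)
through N parallel to BK: direction (3/5, -1); meets KD at R = (-57/5, 15)
R = K + t·(D−K) with t = 45

t = 45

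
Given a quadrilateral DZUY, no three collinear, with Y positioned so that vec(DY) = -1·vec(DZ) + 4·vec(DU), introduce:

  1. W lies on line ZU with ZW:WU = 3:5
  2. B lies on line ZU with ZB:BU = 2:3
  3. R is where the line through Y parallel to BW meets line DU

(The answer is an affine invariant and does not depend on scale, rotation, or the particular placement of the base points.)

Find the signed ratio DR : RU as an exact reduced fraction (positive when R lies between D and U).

Work in coordinates with D = (0, 0), Z = (1, 0), U = (0, 1), Y = (-1, 4).
1. W lies on line ZU with ZW:WU = 3:5 ⇒ W = (5/8, 3/8)
2. B lies on line ZU with ZB:BU = 2:3 ⇒ B = (3/5, 2/5)
3. R is where the line through Y parallel to BW meets line DU ⇒ R = (0, 3)
R = D + t·(U−D) with t = 3, so DR:RU = t:(1−t) = 3:-2

DR:RU = -3/2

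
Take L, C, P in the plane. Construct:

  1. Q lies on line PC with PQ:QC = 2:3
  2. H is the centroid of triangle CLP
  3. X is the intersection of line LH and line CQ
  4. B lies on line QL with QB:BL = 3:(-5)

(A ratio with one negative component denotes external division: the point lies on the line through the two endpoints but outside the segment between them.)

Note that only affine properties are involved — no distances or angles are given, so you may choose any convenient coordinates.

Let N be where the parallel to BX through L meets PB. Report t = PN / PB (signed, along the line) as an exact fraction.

t = 2/3

Work in coordinates with L = (0, 0), C = (1, 0), P = (0, 1).
1. Q lies on line PC with PQ:QC = 2:3 ⇒ Q = (2/5, 3/5)
2. H is the centroid of triangle CLP ⇒ H = (1/3, 1/3)
3. X is the intersection of line LH and line CQ ⇒ X = (1/2, 1/2)
4. B lies on line QL with QB:BL = 3:(-5) ⇒ B = (1, 3/2)
through L parallel to BX: direction (-1/2, -1); meets PB at N = (2/3, 4/3)
N = P + t·(B−P) with t = 2/3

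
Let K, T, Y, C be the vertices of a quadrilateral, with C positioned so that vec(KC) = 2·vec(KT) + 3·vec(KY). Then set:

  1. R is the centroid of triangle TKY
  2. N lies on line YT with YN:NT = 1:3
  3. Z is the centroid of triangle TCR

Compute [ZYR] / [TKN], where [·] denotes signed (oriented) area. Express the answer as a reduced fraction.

[ZYR]:[TKN] = -28/27

Work in coordinates with K = (0, 0), T = (1, 0), Y = (0, 1), C = (2, 3).
1. R is the centroid of triangle TKY ⇒ R = (1/3, 1/3)
2. N lies on line YT with YN:NT = 1:3 ⇒ N = (1/4, 3/4)
3. Z is the centroid of triangle TCR ⇒ Z = (10/9, 10/9)
2·[ZYR] = 7/9, 2·[TKN] = -3/4
[ZYR]:[TKN] = 7/9:-3/4 = -28/27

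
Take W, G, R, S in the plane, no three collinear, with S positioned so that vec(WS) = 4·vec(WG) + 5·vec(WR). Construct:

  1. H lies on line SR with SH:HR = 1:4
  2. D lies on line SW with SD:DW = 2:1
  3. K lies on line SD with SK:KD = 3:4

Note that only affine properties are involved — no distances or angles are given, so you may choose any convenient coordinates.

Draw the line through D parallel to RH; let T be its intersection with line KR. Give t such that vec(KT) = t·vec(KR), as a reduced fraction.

Set W = (0, 0), G = (1, 0), R = (0, 1), S = (4, 5); any affine frame gives the same invariant.
1. H lies on line SR with SH:HR = 1:4 ⇒ H = (16/5, 21/5)
2. D lies on line SW with SD:DW = 2:1 ⇒ D = (4/3, 5/3)
3. K lies on line SD with SK:KD = 3:4 ⇒ K = (20/7, 25/7)
through D parallel to RH: direction (16/5, 16/5); meets KR at T = (20/3, 7)
T = K + t·(R−K) with t = -4/3

t = -4/3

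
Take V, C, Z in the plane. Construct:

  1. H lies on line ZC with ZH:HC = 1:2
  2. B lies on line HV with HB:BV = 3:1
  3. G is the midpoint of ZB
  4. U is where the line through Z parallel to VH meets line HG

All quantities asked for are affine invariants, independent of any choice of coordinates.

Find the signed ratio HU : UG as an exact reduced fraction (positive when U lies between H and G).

Set V = (0, 0), C = (1, 0), Z = (0, 1); any affine frame gives the same invariant.
1. H lies on line ZC with ZH:HC = 1:2 ⇒ H = (1/3, 2/3)
2. B lies on line HV with HB:BV = 3:1 ⇒ B = (1/12, 1/6)
3. G is the midpoint of ZB ⇒ G = (1/24, 7/12)
4. U is where the line through Z parallel to VH meets line HG ⇒ U = (-1/4, 1/2)
U = H + t·(G−H) with t = 2, so HU:UG = t:(1−t) = 2:-1

HU:UG = -2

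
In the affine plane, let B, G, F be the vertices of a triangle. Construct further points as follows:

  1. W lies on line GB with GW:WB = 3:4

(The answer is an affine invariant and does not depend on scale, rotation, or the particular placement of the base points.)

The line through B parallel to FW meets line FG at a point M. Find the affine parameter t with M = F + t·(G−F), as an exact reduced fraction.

t = -4/3

Assign B = (0, 0), G = (1, 0), F = (0, 1) — the answer is frame-independent, so this choice is without loss of generality.
1. W lies on line GB with GW:WB = 3:4 ⇒ W = (4/7, 0)
through B parallel to FW: direction (4/7, -1); meets FG at M = (-4/3, 7/3)
M = F + t·(G−F) with t = -4/3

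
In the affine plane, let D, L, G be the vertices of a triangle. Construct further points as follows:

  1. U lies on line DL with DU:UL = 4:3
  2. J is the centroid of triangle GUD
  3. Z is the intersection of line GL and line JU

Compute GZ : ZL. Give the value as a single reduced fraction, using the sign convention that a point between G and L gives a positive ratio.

GZ:ZL = -4/3

Choose coordinates D = (0, 0), L = (1, 0), G = (0, 1).
1. U lies on line DL with DU:UL = 4:3 ⇒ U = (4/7, 0)
2. J is the centroid of triangle GUD ⇒ J = (4/21, 1/3)
3. Z is the intersection of line GL and line JU ⇒ Z = (4, -3)
Z = G + t·(L−G) with t = 4, so GZ:ZL = t:(1−t) = 4:-3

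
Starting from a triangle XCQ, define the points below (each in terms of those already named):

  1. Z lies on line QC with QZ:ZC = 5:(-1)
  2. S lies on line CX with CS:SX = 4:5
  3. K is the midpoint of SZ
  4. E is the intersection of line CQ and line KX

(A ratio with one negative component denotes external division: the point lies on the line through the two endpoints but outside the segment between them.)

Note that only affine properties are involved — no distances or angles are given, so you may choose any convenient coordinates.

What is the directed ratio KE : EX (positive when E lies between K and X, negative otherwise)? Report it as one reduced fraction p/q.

KE:EX = -2/9

Choose coordinates X = (0, 0), C = (1, 0), Q = (0, 1).
1. Z lies on line QC with QZ:ZC = 5:(-1) ⇒ Z = (5/4, -1/4)
2. S lies on line CX with CS:SX = 4:5 ⇒ S = (5/9, 0)
3. K is the midpoint of SZ ⇒ K = (65/72, -1/8)
4. E is the intersection of line CQ and line KX ⇒ E = (65/56, -9/56)
E = K + t·(X−K) with t = -2/7, so KE:EX = t:(1−t) = -2/7:9/7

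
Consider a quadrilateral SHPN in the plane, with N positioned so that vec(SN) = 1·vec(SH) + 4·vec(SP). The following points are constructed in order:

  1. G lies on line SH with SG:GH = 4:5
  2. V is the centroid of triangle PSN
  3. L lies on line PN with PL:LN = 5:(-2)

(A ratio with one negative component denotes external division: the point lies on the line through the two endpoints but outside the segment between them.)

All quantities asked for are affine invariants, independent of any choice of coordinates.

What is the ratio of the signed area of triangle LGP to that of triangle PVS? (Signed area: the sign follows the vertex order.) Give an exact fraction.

Set S = (0, 0), H = (1, 0), P = (0, 1), N = (1, 4); any affine frame gives the same invariant.
1. G lies on line SH with SG:GH = 4:5 ⇒ G = (4/9, 0)
2. V is the centroid of triangle PSN ⇒ V = (1/3, 5/3)
3. L lies on line PN with PL:LN = 5:(-2) ⇒ L = (5/3, 6)
2·[LGP] = -35/9, 2·[PVS] = -1/3
[LGP]:[PVS] = -35/9:-1/3 = 35/3

[LGP]:[PVS] = 35/3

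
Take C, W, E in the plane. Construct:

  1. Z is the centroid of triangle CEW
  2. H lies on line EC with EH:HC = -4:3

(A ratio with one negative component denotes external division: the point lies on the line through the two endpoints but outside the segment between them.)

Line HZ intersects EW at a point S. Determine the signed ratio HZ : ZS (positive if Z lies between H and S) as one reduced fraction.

HZ:ZS = 11

Choose coordinates C = (0, 0), W = (1, 0), E = (0, 1).
1. Z is the centroid of triangle CEW ⇒ Z = (1/3, 1/3)
2. H lies on line EC with EH:HC = -4:3 ⇒ H = (0, -3)
line HZ meets EW at S = (4/11, 7/11)
Z = H + t·(S−H) with t = 11/12, so HZ:ZS = 11/12:1/12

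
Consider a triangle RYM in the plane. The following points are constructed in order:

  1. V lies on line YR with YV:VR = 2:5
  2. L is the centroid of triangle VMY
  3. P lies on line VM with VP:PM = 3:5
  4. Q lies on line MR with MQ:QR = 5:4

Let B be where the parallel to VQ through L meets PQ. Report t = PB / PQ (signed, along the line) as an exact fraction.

t = -13/75

Set R = (0, 0), Y = (1, 0), M = (0, 1); any affine frame gives the same invariant.
1. V lies on line YR with YV:VR = 2:5 ⇒ V = (5/7, 0)
2. L is the centroid of triangle VMY ⇒ L = (4/7, 1/3)
3. P lies on line VM with VP:PM = 3:5 ⇒ P = (25/56, 3/8)
4. Q lies on line MR with MQ:QR = 5:4 ⇒ Q = (0, 4/9)
through L parallel to VQ: direction (-5/7, 4/9); meets PQ at B = (11/21, 49/135)
B = P + t·(Q−P) with t = -13/75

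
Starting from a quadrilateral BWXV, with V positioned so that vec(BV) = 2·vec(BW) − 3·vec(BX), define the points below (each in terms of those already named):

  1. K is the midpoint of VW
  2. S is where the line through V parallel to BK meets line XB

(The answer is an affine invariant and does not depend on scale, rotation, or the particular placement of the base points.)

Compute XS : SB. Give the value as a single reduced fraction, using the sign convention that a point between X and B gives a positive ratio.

XS:SB = -2

Set B = (0, 0), W = (1, 0), X = (0, 1), V = (2, -3); any affine frame gives the same invariant.
1. K is the midpoint of VW ⇒ K = (3/2, -3/2)
2. S is where the line through V parallel to BK meets line XB ⇒ S = (0, -1)
S = X + t·(B−X) with t = 2, so XS:SB = t:(1−t) = 2:-1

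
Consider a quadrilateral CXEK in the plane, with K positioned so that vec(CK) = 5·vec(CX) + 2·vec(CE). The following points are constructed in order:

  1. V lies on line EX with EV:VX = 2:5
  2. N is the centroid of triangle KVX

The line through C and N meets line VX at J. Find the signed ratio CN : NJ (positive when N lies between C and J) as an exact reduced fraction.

Set C = (0, 0), X = (1, 0), E = (0, 1), K = (5, 2); any affine frame gives the same invariant.
1. V lies on line EX with EV:VX = 2:5 ⇒ V = (2/7, 5/7)
2. N is the centroid of triangle KVX ⇒ N = (44/21, 19/21)
line CN meets VX at J = (44/63, 19/63)
N = C + t·(J−C) with t = 3, so CN:NJ = 3:-2

CN:NJ = -3/2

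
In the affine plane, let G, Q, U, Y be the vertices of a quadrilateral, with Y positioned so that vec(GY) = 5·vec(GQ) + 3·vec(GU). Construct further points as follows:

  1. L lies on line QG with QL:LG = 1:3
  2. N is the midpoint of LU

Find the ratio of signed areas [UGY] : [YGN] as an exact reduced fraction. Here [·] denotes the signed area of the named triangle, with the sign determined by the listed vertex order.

Choose coordinates G = (0, 0), Q = (1, 0), U = (0, 1), Y = (5, 3).
1. L lies on line QG with QL:LG = 1:3 ⇒ L = (3/4, 0)
2. N is the midpoint of LU ⇒ N = (3/8, 1/2)
2·[UGY] = 5, 2·[YGN] = -11/8
[UGY]:[YGN] = 5:-11/8 = -40/11

[UGY]:[YGN] = -40/11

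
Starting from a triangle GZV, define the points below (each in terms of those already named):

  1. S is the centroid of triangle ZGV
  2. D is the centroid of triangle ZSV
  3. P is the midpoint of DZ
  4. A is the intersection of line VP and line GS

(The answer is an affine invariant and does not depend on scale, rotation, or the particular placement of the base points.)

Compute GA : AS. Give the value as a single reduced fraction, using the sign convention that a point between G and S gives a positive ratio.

Assign G = (0, 0), Z = (1, 0), V = (0, 1) — the answer is frame-independent, so this choice is without loss of generality.
1. S is the centroid of triangle ZGV ⇒ S = (1/3, 1/3)
2. D is the centroid of triangle ZSV ⇒ D = (4/9, 4/9)
3. P is the midpoint of DZ ⇒ P = (13/18, 2/9)
4. A is the intersection of line VP and line GS ⇒ A = (13/27, 13/27)
A = G + t·(S−G) with t = 13/9, so GA:AS = t:(1−t) = 13/9:-4/9

GA:AS = -13/4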